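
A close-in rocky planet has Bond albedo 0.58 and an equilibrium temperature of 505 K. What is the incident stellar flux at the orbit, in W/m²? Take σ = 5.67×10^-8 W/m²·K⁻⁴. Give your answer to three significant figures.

35100 W/m²

From S(1−α)/4 = σT⁴: S = 4σT⁴/(1−α).
The emitted flux is σT⁴ = 3688 W/m².
S = 4·3688/0.42 = 35120 W/m².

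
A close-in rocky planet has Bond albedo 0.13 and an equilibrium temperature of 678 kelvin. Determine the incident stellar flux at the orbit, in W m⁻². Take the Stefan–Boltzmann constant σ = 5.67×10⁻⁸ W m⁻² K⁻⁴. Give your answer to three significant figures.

Invert the energy balance for S: S = 4σT⁴/(1−α).
σT⁴ = 5.67×10⁻⁸·(678)⁴ = 11980 W m⁻².
S = 4·11980/0.87 = 55090 W m⁻².

55100 W m⁻²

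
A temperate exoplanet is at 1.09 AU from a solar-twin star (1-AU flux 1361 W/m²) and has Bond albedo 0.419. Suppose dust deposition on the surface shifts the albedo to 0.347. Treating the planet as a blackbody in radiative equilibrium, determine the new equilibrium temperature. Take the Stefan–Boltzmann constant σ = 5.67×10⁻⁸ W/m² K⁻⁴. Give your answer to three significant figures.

240 K

Irradiance scales as 1/d², so S = 1361 W/m² × (1/1.09)² = 1146 W/m².
T₂ = [S(1−α₂)/(4σ)]^(1/4) = [1146·0.653/(4σ)]^(1/4) = 239.6 K.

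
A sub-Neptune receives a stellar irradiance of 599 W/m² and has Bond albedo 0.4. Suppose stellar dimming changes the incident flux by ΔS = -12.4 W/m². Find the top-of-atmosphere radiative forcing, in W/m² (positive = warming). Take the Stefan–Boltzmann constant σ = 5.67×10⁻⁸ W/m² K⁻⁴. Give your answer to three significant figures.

-1.86 W/m²

ΔF = Δ[S(1−α)]/4 = (1−0.4)·-12.4/4 = -1.860 W/m².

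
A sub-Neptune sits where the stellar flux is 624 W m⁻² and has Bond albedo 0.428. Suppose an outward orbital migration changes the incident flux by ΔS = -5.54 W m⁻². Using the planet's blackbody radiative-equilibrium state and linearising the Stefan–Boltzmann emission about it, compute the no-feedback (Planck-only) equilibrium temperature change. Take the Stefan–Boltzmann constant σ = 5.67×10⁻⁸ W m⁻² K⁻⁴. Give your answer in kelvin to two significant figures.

Reference equilibrium: T_e = [S(1−α)/(4σ)]^(1/4) = 199.2 K.
ΔF = Δ[S(1−α)]/4 = (1−0.428)·-5.54/4 = -0.7922 W m⁻².
Linearising σT⁴ gives d(σT⁴)/dT = 4σT_e³ = 1.792 W m⁻² per K.
ΔT₀ = ΔF/λ_P = -0.7922/1.792 = -0.442 K.

-0.44 K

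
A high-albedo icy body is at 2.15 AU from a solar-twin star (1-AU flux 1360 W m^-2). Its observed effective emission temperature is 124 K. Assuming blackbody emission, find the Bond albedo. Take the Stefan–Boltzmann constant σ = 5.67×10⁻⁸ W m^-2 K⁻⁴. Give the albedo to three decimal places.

0.818

Irradiance scales as 1/d², so S = 1360 W m^-2 × (1/2.15)² = 294.2 W m^-2.
Energy balance: S(1−α)/4 = σT⁴, so 1−α = 4σT⁴/S.
σT⁴ = 13.41 W m^-2, so 4σT⁴ = 53.62 W m^-2.
Hence α = 1 − 53.62/294.2 = 0.8177.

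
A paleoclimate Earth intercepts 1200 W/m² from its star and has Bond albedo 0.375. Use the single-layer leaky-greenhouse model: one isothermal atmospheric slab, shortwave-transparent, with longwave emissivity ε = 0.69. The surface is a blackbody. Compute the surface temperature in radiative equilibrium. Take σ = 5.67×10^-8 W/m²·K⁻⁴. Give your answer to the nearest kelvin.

267 kelvin

The planet radiates to space at T_e = [S(1−α)/(4σ)]^(1/4) = 239.8 K.
The surface balance (absorbed SW + ε·downward IR = σT_s⁴) with T_a⁴ = T_s⁴/2 reduces to T_s = T_e·[2/(2−ε)]^¼ = 266.6 K.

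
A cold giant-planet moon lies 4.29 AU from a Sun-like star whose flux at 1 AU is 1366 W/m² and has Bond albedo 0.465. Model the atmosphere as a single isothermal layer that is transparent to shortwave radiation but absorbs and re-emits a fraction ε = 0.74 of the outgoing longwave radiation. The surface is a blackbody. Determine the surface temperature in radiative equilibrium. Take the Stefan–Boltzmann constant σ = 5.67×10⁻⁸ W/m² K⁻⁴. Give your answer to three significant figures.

129 kelvin

Irradiance scales as 1/d², so S = 1366 W/m² × (1/4.29)² = 74.22 W/m².
Effective emission temperature (TOA balance): σT_e⁴ = S(1−α)/4 = 9.927 W/m² → T_e = 115.0 K.
For a single slab of emissivity ε, T_s⁴ = 2T_e⁴/(2−ε); thus T_s = 115.0·(1.587)^(1/4) = 129.1 K.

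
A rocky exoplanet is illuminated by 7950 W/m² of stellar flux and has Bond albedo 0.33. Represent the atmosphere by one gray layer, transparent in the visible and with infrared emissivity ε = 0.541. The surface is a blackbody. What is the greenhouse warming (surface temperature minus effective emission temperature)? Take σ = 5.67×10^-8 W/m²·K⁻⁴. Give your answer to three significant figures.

32.1 K

The planet radiates to space at T_e = [S(1−α)/(4σ)]^(1/4) = 391.5 K.
The surface balance (absorbed SW + ε·downward IR = σT_s⁴) with T_a⁴ = T_s⁴/2 reduces to T_s = T_e·[2/(2−ε)]^¼ = 423.6 K.
T_s − T_e = 423.6 − 391.5 = 32.12 K.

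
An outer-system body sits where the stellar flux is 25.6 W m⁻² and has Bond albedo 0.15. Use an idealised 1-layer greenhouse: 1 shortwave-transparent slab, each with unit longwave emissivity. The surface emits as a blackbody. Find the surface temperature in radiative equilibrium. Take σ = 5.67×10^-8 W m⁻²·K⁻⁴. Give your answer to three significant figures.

118 kelvin

Top-of-atmosphere balance: σT_e⁴ = S(1−α)/4 = 5.440 W m⁻² → T_e = 98.97 K.
With N = 1 opaque layers, T_s = (N+1)^(1/4)·T_e = 2^(1/4)·98.97 = 117.7 K.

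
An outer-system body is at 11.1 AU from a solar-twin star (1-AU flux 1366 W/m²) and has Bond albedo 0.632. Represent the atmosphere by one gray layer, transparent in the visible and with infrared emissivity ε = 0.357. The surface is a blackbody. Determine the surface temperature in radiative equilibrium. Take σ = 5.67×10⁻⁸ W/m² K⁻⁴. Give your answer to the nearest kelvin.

Irradiance scales as 1/d², so S = 1366 W/m² × (1/11.1)² = 11.09 W/m².
At the top of the atmosphere, σT_e⁴ = S(1−α)/4 = 1.020 W/m², giving T_e = 65.13 K.
Surface balance with a leaky layer gives σT_s⁴ = σT_e⁴·2/(2−ε), so T_s = T_e·[2/(2−0.357)]^(1/4) = 68.41 K.

68 K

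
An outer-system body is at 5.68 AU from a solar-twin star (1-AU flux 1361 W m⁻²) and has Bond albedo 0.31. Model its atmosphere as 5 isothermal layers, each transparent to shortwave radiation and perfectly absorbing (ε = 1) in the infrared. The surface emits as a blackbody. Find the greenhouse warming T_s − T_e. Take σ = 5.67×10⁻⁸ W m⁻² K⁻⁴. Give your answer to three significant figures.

60.1 K

Flux at the orbit: S = 1361/(5.68)² = 42.19 W m⁻².
The effective emission temperature is T_e = [S(1−α)/(4σ)]^¼ = 106.4 K.
T_s = (N+1)^(1/4)·T_e = 166.6 K.
Warming: T_s − T_e = 60.15 K.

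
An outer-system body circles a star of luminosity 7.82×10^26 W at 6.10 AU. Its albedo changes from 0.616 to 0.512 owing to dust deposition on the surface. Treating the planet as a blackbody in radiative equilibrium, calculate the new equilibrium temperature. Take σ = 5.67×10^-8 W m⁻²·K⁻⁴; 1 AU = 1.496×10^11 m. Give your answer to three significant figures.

Orbital distance: d = 6.10 AU = 9.126×10^11 m.
Spreading L over a sphere of radius d: S = 7.82×10^26/(4π·9.13×10^11²) = 74.73 W m⁻².
With the new albedo, S(1−α₂)/4 = 9.117 W m⁻², so T₂ = 112.6 K.

113 K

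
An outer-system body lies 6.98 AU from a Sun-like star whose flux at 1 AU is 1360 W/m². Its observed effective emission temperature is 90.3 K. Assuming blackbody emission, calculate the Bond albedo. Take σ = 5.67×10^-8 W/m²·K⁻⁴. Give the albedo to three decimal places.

0.460

Flux at the orbit: S = 1360/(6.98)² = 27.91 W/m².
Rearranging the radiative balance, α = 1 − 4σT⁴/S.
σT⁴ = 3.770 W/m², so 4σT⁴ = 15.08 W/m².
1−α = 15.08/27.91 = 0.5402, so α = 0.4598.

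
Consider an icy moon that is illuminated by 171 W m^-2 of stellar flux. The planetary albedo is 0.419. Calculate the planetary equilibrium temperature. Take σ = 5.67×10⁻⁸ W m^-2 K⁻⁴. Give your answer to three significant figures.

145 K

Averaging over the sphere, the absorbed flux is S(1−α)/4 = 24.84 W m^-2.
Balancing against σT⁴: T = (24.84/5.67×10⁻⁸)^(1/4) = 144.7 K.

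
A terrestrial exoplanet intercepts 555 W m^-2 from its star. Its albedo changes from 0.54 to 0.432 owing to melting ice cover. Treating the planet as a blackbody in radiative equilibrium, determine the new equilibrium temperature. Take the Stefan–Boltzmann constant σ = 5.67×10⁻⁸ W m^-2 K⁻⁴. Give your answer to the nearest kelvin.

New equilibrium: T₂ = [(1−0.432)·555.0/(4σ)]^(1/4) = 193.1 K.

193 K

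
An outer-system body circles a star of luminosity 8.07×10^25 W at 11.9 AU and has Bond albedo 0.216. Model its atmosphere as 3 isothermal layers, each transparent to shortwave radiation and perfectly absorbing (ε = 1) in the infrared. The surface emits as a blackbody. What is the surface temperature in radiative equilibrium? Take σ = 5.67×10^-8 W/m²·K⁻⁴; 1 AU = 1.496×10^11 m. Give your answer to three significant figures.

d = 11.9 × 1.496×10^11 m = 1.780×10^12 m.
Spreading L over a sphere of radius d: S = 8.07×10^25/(4π·1.78×10^12²) = 2.026 W/m².
OLR = S(1−α)/4 = 0.3972 W/m²; the top layer radiates at T_e = 51.45 K.
For an N-layer opaque stack, T_s⁴ = (N+1)T_e⁴, hence T_s = (4)^(1/4)×51.45 K = 72.75 K.

72.8 K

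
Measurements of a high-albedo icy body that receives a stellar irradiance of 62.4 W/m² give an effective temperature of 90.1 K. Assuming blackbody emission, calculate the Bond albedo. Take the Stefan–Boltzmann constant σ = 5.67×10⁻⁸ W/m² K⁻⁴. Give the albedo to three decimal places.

0.760

From σT⁴ = S(1−α)/4 we invert for α: 1−α = 4σT⁴/S.
4σT⁴ = 4·5.67×10⁻⁸·(90.1)⁴ = 14.95 W/m².
Hence α = 1 − 14.95/62.40 = 0.7605.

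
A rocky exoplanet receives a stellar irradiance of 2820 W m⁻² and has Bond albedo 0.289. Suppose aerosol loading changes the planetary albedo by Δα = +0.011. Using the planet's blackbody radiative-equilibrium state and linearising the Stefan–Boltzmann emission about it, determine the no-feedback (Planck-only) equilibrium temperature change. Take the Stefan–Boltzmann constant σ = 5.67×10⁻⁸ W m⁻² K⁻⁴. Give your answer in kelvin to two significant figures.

-1.2 K

The baseline emission temperature is T_e = 306.6 K.
TOA radiative forcing: ΔF = −S·Δα/4 = −2820·(+0.011)/4 = -7.755 W m⁻².
Linearising σT⁴ gives d(σT⁴)/dT = 4σT_e³ = 6.539 W m⁻² per K.
Hence the no-feedback warming is ΔF/(4σT_e³) = -1.19 K.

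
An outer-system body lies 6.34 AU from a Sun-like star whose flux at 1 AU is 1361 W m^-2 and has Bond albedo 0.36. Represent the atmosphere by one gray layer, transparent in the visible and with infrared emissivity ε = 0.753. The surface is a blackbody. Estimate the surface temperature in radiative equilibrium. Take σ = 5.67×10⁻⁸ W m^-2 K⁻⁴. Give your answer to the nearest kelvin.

111 kelvin

By the inverse-square law, S = 1361/6.34² = 33.86 W m^-2.
At the top of the atmosphere, σT_e⁴ = S(1−α)/4 = 5.418 W m^-2, giving T_e = 98.87 K.
The surface balance (absorbed SW + ε·downward IR = σT_s⁴) with T_a⁴ = T_s⁴/2 reduces to T_s = T_e·[2/(2−ε)]^¼ = 111.3 K.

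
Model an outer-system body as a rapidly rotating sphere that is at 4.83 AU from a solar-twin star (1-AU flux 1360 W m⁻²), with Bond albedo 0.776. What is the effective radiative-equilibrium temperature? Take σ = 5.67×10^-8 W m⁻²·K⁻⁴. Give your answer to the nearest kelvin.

Irradiance scales as 1/d², so S = 1360 W m⁻² × (1/4.83)² = 58.30 W m⁻².
The planet absorbs (1−α)S over its disc πR² and re-emits over 4πR², so the mean absorbed flux is (1−0.776)·58.30/4 = 3.265 W m⁻².
Set σT⁴ = 3.265 → T = (3.265/σ)^(1/4) = 87.11 K.

87 kelvin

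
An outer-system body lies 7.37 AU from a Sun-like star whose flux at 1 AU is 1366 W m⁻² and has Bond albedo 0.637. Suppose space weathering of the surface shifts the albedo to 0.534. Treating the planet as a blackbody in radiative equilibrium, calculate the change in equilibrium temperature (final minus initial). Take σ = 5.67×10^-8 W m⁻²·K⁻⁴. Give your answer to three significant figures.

Irradiance scales as 1/d², so S = 1366 W m⁻² × (1/7.37)² = 25.15 W m⁻².
With α = 0.637, T₁ = 79.65 K.
Final:   T₂ = [S(1−0.534)/(4σ)]^(1/4) = 84.78 K.
Change: 84.78 − 79.65 = 5.132 K.

5.13 kelvin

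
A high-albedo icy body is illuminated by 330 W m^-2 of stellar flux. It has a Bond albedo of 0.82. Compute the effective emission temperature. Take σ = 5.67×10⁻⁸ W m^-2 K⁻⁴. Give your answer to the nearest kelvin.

The planet absorbs (1−α)S over its disc πR² and re-emits over 4πR², so the mean absorbed flux is (1−0.82)·330.0/4 = 14.85 W m^-2.
Balancing against σT⁴: T = (14.85/5.67×10⁻⁸)^(1/4) = 127.2 K.

127 K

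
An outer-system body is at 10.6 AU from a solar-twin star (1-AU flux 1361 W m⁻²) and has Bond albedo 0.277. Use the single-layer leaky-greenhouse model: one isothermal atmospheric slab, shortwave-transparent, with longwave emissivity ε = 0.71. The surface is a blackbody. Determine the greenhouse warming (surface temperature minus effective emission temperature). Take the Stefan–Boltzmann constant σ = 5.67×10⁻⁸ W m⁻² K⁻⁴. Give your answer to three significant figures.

By the inverse-square law, S = 1361/10.6² = 12.11 W m⁻².
Effective emission temperature (TOA balance): σT_e⁴ = S(1−α)/4 = 2.189 W m⁻² → T_e = 78.83 K.
Surface balance with a leaky layer gives σT_s⁴ = σT_e⁴·2/(2−ε), so T_s = T_e·[2/(2−0.71)]^(1/4) = 87.96 K.
T_s − T_e = 87.96 − 78.83 = 9.133 K.

9.13 K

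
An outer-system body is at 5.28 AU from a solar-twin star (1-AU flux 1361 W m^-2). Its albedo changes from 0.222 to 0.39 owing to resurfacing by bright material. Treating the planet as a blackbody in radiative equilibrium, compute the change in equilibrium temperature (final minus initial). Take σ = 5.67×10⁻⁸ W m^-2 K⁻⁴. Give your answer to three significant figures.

Irradiance scales as 1/d², so S = 1361 W m^-2 × (1/5.28)² = 48.82 W m^-2.
Initial: T₁ = [S(1−0.222)/(4σ)]^(1/4) = 113.8 K.
With α = 0.39, T₂ = 107.0 K.
Change: 107.0 − 113.8 = -6.712 K.

-6.71 kelvin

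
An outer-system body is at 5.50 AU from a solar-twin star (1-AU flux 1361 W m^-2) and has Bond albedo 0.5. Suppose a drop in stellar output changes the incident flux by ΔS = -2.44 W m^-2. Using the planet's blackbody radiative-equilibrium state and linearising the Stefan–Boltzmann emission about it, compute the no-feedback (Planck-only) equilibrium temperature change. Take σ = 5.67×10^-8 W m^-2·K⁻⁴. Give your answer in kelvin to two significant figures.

Flux at the orbit: S = 1361/(5.50)² = 44.99 W m^-2.
Reference equilibrium: T_e = [S(1−α)/(4σ)]^(1/4) = 99.80 K.
Only a fraction (1−α) is absorbed and it's spread over 4πR², so ΔF = (1−α)ΔS/4 = -0.3050 W m^-2.
Planck response: λ_P = 4σT_e³ = 4·5.67×10⁻⁸·(99.80)³ = 0.2254 W m^-2/K.
Hence the no-feedback warming is ΔF/(4σT_e³) = -1.35 K.

-1.4 kelvin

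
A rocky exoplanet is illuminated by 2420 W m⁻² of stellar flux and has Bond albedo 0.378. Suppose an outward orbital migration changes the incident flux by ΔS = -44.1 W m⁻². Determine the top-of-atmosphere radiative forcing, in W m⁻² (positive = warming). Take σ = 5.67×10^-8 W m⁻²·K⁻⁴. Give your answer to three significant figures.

Only a fraction (1−α) is absorbed and it's spread over 4πR², so ΔF = (1−α)ΔS/4 = -6.858 W m⁻².

-6.86 W m⁻²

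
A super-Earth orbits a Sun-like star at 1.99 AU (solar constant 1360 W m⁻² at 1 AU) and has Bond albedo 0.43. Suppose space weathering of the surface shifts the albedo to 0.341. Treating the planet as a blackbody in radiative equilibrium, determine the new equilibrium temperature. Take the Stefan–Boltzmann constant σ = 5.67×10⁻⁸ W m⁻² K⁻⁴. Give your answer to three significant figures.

178 K

Irradiance scales as 1/d², so S = 1360 W m⁻² × (1/1.99)² = 343.4 W m⁻².
With the new albedo, S(1−α₂)/4 = 56.58 W m⁻², so T₂ = 177.7 K.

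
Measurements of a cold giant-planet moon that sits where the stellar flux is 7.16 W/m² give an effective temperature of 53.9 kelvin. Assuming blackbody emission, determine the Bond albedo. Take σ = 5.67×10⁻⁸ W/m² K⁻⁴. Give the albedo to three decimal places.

Rearranging the radiative balance, α = 1 − 4σT⁴/S.
σT⁴ = 0.4786 W/m², so 4σT⁴ = 1.914 W/m².
1−α = 1.914/7.160 = 0.2674, so α = 0.7326.

0.733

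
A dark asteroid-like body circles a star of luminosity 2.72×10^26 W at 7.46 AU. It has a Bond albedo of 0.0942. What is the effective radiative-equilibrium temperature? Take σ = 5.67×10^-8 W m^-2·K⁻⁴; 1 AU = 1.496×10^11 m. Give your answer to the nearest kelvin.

91 K

Orbital distance: d = 7.46 AU = 1.116×10^12 m.
S = L/(4πd²) = 17.38 W m^-2.
Absorbed flux (global mean): S(1−α)/4 = 17.38·0.906/4 = 3.935 W m^-2.
Balancing against σT⁴: T = (3.935/5.67×10⁻⁸)^(1/4) = 91.28 K.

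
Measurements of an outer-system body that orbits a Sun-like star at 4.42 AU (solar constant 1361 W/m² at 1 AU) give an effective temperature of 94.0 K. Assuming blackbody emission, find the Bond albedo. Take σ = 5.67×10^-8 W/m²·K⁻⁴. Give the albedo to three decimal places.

0.746

By the inverse-square law, S = 1361/4.42² = 69.66 W/m².
Energy balance: S(1−α)/4 = σT⁴, so 1−α = 4σT⁴/S.
4σT⁴ = 4·5.67×10⁻⁸·(94.0)⁴ = 17.71 W/m².
1−α = 17.71/69.66 = 0.2542, so α = 0.7458.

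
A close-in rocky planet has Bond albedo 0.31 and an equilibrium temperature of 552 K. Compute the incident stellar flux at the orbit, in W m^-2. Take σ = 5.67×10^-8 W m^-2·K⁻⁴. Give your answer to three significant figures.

From S(1−α)/4 = σT⁴: S = 4σT⁴/(1−α).
σT⁴ = 5.67×10⁻⁸·(552)⁴ = 5264 W m^-2.
S = 4·5264/0.69 = 30520 W m^-2.

30500 W m^-2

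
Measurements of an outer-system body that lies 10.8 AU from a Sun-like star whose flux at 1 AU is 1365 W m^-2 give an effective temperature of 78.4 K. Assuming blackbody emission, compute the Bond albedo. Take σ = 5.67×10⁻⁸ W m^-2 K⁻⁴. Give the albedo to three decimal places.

Irradiance scales as 1/d², so S = 1365 W m^-2 × (1/10.8)² = 11.70 W m^-2.
Energy balance: S(1−α)/4 = σT⁴, so 1−α = 4σT⁴/S.
4σT⁴ = 4·5.67×10⁻⁸·(78.4)⁴ = 8.569 W m^-2.
1−α = 8.569/11.70 = 0.7322, so α = 0.2678.

0.268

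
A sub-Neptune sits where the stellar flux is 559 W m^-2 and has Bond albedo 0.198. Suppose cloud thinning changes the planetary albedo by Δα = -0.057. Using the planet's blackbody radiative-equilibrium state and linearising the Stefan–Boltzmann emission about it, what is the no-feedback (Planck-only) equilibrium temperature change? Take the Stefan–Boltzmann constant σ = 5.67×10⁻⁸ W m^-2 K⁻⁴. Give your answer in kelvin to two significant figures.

Unperturbed T_e = [559.0·(1−0.198)/(4σ)]^¼ = 210.9 K.
TOA radiative forcing: ΔF = −S·Δα/4 = −559.0·(-0.057)/4 = 7.966 W m^-2.
Linearising σT⁴ gives d(σT⁴)/dT = 4σT_e³ = 2.126 W m^-2 per K.
ΔT₀ = ΔF/λ_P = 7.966/2.126 = 3.75 K.

3.7 kelvin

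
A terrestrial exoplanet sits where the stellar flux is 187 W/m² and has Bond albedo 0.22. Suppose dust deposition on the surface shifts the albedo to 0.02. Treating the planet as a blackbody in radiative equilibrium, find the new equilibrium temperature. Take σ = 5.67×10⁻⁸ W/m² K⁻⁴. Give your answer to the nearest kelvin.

New equilibrium: T₂ = [(1−0.02)·187.0/(4σ)]^(1/4) = 168.6 K.

169 K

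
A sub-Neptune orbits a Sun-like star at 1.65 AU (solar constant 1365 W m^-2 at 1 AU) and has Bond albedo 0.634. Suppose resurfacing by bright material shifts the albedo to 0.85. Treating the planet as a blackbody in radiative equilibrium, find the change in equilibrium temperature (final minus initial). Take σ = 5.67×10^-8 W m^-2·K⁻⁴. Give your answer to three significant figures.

-33.7 K

Flux at the orbit: S = 1365/(1.65)² = 501.4 W m^-2.
Before: T₁ = [501.4·0.366/(4σ)]^(1/4) = 168.7 K.
With α = 0.85, T₂ = 134.9 K.
ΔT = T₂ − T₁ = -33.71 K.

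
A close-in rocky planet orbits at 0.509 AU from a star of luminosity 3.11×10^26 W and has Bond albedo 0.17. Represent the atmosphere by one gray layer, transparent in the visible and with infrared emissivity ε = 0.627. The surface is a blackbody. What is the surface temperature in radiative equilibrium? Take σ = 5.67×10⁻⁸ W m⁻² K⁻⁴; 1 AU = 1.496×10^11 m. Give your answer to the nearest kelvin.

388 K

Orbital distance: d = 0.509 AU = 7.615×10^10 m.
S = L/(4πd²) = 4268 W m⁻².
The planet radiates to space at T_e = [S(1−α)/(4σ)]^(1/4) = 353.5 K.
Surface balance with a leaky layer gives σT_s⁴ = σT_e⁴·2/(2−ε), so T_s = T_e·[2/(2−0.627)]^(1/4) = 388.4 K.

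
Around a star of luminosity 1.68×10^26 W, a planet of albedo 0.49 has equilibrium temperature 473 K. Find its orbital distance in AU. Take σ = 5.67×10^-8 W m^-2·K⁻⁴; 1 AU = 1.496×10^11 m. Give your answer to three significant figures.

Required flux: S = 4σT⁴/(1−α) = 22260 W m^-2.
From L = 4πd²S, d = √(1.68×10^26/(4π·22260)) = 2.451×10^10 m = 0.1638 AU.

0.164 AU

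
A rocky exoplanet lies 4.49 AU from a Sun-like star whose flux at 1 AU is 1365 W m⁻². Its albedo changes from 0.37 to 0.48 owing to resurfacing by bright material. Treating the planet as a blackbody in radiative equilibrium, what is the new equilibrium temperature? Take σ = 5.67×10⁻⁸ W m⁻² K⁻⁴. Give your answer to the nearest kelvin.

Irradiance scales as 1/d², so S = 1365 W m⁻² × (1/4.49)² = 67.71 W m⁻².
New equilibrium: T₂ = [(1−0.48)·67.71/(4σ)]^(1/4) = 111.6 K.

112 K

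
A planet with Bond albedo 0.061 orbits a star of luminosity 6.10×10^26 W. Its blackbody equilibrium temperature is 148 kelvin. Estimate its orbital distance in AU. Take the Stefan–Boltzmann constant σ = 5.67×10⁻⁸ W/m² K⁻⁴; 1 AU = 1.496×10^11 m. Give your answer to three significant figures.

4.33 AU

The flux needed for this T is 4σT⁴/(1−0.061) = 115.9 W/m².
Then d = [L/(4πS)]^(1/2) = 6.472×10^11 m, i.e. 4.326 AU.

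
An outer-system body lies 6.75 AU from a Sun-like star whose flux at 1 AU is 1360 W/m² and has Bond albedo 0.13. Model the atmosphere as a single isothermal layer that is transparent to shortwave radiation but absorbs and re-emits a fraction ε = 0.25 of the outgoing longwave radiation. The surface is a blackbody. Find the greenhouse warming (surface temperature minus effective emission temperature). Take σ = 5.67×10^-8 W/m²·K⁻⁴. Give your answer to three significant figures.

3.51 K

By the inverse-square law, S = 1360/6.75² = 29.85 W/m².
Effective emission temperature (TOA balance): σT_e⁴ = S(1−α)/4 = 6.492 W/m² → T_e = 103.4 K.
For a single slab of emissivity ε, T_s⁴ = 2T_e⁴/(2−ε); thus T_s = 103.4·(1.143)^(1/4) = 107.0 K.
Greenhouse warming: T_s − T_e = 3.512 K.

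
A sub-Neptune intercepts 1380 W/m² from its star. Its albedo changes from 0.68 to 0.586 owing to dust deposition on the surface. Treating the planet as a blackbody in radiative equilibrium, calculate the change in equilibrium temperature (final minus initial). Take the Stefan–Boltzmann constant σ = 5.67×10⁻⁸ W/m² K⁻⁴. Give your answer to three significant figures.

With α = 0.68, T₁ = 210.1 K.
With α = 0.586, T₂ = 224.0 K.
Change: 224.0 − 210.1 = 13.97 K.

14.0 K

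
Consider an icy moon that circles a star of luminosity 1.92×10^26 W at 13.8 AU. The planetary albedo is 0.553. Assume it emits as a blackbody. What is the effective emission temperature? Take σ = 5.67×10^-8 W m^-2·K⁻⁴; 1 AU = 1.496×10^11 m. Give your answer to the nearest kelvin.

52 K

Orbital distance: d = 13.8 AU = 2.064×10^12 m.
S = L/(4πd²) = 3.585 W m^-2.
The planet absorbs (1−α)S over its disc πR² and re-emits over 4πR², so the mean absorbed flux is (1−0.553)·3.585/4 = 0.4006 W m^-2.
In equilibrium σT⁴ equals this, so T = 51.56 K.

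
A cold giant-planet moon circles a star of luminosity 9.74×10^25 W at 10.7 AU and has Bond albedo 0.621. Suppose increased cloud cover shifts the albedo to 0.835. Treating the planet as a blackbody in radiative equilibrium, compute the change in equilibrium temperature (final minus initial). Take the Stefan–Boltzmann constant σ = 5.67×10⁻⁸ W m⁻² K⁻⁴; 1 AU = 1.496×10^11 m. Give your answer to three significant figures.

Orbital distance: d = 10.7 AU = 1.601×10^12 m.
Flux at the orbit: S = L/(4πd²) = 9.74×10^25/(4π·(1.60×10^12)²) = 3.025 W m⁻².
Initial: T₁ = [S(1−0.621)/(4σ)]^(1/4) = 47.42 K.
Final:   T₂ = [S(1−0.835)/(4σ)]^(1/4) = 38.52 K.
ΔT = T₂ − T₁ = -8.901 K.

-8.90 K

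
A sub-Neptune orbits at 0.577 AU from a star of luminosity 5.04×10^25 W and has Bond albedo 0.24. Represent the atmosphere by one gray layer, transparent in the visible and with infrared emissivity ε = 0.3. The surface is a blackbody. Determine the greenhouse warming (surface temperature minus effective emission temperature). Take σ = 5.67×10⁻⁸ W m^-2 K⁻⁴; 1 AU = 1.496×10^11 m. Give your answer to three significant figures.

8.55 K

d = 0.577 × 1.496×10^11 m = 8.632×10^10 m.
Flux at the orbit: S = L/(4πd²) = 5.04×10^25/(4π·(8.63×10^10)²) = 538.3 W m^-2.
At the top of the atmosphere, σT_e⁴ = S(1−α)/4 = 102.3 W m^-2, giving T_e = 206.1 K.
The surface balance (absorbed SW + ε·downward IR = σT_s⁴) with T_a⁴ = T_s⁴/2 reduces to T_s = T_e·[2/(2−ε)]^¼ = 214.6 K.
The atmosphere warms the surface by 8.546 K.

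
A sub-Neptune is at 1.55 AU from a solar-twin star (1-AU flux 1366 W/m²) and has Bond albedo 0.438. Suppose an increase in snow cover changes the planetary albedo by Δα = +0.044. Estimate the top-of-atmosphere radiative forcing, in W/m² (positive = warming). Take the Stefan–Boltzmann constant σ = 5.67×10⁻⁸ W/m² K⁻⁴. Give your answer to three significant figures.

-6.25 W/m²

By the inverse-square law, S = 1366/1.55² = 568.6 W/m².
ΔF = −(S/4)Δα = −(568.6/4)×(+0.044) = -6.254 W/m².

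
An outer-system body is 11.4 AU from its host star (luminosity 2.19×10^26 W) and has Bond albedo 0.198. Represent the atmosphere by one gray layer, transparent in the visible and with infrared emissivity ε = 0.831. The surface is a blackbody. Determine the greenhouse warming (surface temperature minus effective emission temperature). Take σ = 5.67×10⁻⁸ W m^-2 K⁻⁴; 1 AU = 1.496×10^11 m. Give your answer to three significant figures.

Orbital distance: d = 11.4 AU = 1.705×10^12 m.
Flux at the orbit: S = L/(4πd²) = 2.19×10^26/(4π·(1.71×10^12)²) = 5.992 W m^-2.
Effective emission temperature (TOA balance): σT_e⁴ = S(1−α)/4 = 1.201 W m^-2 → T_e = 67.85 K.
For a single slab of emissivity ε, T_s⁴ = 2T_e⁴/(2−ε); thus T_s = 67.85·(1.711)^(1/4) = 77.59 K.
Greenhouse warming: T_s − T_e = 9.748 K.

9.75 K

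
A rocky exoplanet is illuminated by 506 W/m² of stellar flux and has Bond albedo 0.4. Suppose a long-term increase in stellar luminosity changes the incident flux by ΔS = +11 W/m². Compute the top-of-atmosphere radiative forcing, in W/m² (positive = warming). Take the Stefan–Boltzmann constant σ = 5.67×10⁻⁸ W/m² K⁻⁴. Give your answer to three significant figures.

1.65 W/m²

TOA radiative forcing: ΔF = (1−α)ΔS/4 = 0.6·(+11)/4 = 1.650 W/m².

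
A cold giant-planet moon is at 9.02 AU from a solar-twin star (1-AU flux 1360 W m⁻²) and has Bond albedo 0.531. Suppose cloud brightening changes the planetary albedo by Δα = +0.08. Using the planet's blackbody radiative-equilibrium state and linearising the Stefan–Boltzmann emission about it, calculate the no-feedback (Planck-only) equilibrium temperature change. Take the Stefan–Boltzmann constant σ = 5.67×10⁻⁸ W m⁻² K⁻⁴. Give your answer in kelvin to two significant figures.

Flux at the orbit: S = 1360/(9.02)² = 16.72 W m⁻².
The baseline emission temperature is T_e = 76.68 K.
The change in absorbed flux is Δ[S(1−α)/4] = −SΔα/4 = -0.3343 W m⁻².
The Planck feedback parameter is 4σT_e³ = 0.1022 W m⁻²/K.
So ΔT₀ = -0.3343/0.1022 = -3.27 K.

-3.3 K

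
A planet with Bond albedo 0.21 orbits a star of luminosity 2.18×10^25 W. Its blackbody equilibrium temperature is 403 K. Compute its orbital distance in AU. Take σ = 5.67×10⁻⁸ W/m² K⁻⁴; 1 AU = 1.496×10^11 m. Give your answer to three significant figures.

The flux needed for this T is 4σT⁴/(1−0.21) = 7572 W/m².
From L = 4πd²S, d = √(2.18×10^25/(4π·7572)) = 1.514×10^10 m = 0.1012 AU.

0.101 AU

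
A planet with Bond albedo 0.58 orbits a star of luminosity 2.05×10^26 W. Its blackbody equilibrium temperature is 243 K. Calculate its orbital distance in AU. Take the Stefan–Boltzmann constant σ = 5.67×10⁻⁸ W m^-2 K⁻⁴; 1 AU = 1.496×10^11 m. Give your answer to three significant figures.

The flux needed for this T is 4σT⁴/(1−0.58) = 1883 W m^-2.
Then d = [L/(4πS)]^(1/2) = 9.308×10^10 m, i.e. 0.6222 AU.

0.622 AU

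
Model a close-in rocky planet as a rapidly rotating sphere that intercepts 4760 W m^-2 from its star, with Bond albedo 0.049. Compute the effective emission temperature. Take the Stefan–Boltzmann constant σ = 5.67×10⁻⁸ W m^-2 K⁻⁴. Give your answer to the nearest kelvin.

376 K

Averaging over the sphere, the absorbed flux is S(1−α)/4 = 1132 W m^-2.
Set σT⁴ = 1132 → T = (1132/σ)^(1/4) = 375.9 K.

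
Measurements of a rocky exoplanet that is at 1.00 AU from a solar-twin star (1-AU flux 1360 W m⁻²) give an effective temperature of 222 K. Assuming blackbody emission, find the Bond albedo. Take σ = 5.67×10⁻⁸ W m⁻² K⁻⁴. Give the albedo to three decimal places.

Irradiance scales as 1/d², so S = 1360 W m⁻² × (1/1.00)² = 1360 W m⁻².
Energy balance: S(1−α)/4 = σT⁴, so 1−α = 4σT⁴/S.
4σT⁴ = 4·5.67×10⁻⁸·(222)⁴ = 550.9 W m⁻².
1−α = 550.9/1360 = 0.4051, so α = 0.5949.

0.595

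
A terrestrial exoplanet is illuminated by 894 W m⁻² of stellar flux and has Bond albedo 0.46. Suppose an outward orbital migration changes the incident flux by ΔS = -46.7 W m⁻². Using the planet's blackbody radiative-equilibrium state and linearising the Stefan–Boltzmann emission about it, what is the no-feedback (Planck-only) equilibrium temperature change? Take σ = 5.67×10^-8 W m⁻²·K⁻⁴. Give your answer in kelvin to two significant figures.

-2.8 kelvin

The baseline emission temperature is T_e = 214.8 K.
ΔF = Δ[S(1−α)]/4 = (1−0.46)·-46.7/4 = -6.305 W m⁻².
Planck response: λ_P = 4σT_e³ = 4·5.67×10⁻⁸·(214.8)³ = 2.248 W m⁻²/K.
Hence the no-feedback warming is ΔF/(4σT_e³) = -2.81 K.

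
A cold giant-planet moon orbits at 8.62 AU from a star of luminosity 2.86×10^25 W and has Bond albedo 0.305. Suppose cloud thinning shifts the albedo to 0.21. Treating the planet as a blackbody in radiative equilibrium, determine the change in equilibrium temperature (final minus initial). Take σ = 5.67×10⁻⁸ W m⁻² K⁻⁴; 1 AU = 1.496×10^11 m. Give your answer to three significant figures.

Orbital distance: d = 8.62 AU = 1.290×10^12 m.
S = L/(4πd²) = 1.369 W m⁻².
Before: T₁ = [1.369·0.695/(4σ)]^(1/4) = 45.25 K.
Final:   T₂ = [S(1−0.21)/(4σ)]^(1/4) = 46.73 K.
ΔT = T₂ − T₁ = 1.473 K.

1.47 K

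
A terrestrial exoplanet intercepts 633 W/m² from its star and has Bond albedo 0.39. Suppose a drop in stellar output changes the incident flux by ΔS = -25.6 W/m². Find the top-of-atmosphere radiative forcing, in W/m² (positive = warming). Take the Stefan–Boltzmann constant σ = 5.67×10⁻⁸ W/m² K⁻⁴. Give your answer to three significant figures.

-3.90 W/m²

TOA radiative forcing: ΔF = (1−α)ΔS/4 = 0.61·(-25.6)/4 = -3.904 W/m².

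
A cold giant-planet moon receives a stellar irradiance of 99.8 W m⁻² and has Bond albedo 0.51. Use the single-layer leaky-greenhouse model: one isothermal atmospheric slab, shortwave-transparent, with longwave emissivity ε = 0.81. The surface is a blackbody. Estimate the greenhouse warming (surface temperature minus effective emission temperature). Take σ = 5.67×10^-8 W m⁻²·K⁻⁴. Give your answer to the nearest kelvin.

17 K

Effective emission temperature (TOA balance): σT_e⁴ = S(1−α)/4 = 12.23 W m⁻² → T_e = 121.2 K.
For a single slab of emissivity ε, T_s⁴ = 2T_e⁴/(2−ε); thus T_s = 121.2·(1.681)^(1/4) = 138.0 K.
T_s − T_e = 138.0 − 121.2 = 16.80 K.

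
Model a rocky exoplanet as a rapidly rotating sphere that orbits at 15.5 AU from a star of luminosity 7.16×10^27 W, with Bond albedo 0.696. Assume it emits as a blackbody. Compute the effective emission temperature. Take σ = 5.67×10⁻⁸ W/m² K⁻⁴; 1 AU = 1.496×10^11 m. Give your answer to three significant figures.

109 K

d = 15.5 × 1.496×10^11 m = 2.319×10^12 m.
Spreading L over a sphere of radius d: S = 7.16×10^27/(4π·2.32×10^12²) = 106.0 W/m².
Absorbed flux (global mean): S(1−α)/4 = 106.0·0.304/4 = 8.054 W/m².
Balancing against σT⁴: T = (8.054/5.67×10⁻⁸)^(1/4) = 109.2 K.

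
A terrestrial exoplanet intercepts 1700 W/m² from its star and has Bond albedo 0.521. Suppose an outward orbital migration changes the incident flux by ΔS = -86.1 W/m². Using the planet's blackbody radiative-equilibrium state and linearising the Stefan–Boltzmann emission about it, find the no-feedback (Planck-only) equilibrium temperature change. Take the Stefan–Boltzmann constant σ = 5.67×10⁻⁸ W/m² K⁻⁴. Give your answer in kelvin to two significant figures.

-3.1 K

The baseline emission temperature is T_e = 244.8 K.
ΔF = Δ[S(1−α)]/4 = (1−0.521)·-86.1/4 = -10.31 W/m².
Linearising σT⁴ gives d(σT⁴)/dT = 4σT_e³ = 3.327 W/m² per K.
ΔT₀ = ΔF/λ_P = -10.31/3.327 = -3.10 K.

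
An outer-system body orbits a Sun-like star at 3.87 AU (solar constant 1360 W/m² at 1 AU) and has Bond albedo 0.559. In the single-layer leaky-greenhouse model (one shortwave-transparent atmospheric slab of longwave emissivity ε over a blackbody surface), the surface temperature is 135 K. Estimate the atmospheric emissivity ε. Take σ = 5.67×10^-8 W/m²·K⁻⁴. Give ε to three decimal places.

0.937

Irradiance scales as 1/d², so S = 1360 W/m² × (1/3.87)² = 90.81 W/m².
Effective temperature: T_e = [S(1−α)/(4σ)]^(1/4) = 115.3 K.
Since (2−ε)/2 = (T_e/T_s)⁴ = 0.5316, ε = 0.9368.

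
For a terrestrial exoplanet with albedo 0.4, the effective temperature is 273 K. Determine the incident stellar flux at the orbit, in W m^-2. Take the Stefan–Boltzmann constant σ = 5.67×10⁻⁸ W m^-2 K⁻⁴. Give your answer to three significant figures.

2100 W m^-2

Invert the energy balance for S: S = 4σT⁴/(1−α).
The emitted flux is σT⁴ = 314.9 W m^-2.
S = 4·314.9/0.6 = 2100 W m^-2.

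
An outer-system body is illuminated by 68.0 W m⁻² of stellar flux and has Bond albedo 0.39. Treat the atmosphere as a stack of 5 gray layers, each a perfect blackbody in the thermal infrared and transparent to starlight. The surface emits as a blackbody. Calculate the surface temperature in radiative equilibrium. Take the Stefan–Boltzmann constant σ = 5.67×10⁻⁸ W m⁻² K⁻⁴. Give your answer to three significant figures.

182 kelvin

The effective emission temperature is T_e = [S(1−α)/(4σ)]^¼ = 116.3 K.
For an N-layer opaque stack, T_s⁴ = (N+1)T_e⁴, hence T_s = (6)^(1/4)×116.3 K = 182.0 K.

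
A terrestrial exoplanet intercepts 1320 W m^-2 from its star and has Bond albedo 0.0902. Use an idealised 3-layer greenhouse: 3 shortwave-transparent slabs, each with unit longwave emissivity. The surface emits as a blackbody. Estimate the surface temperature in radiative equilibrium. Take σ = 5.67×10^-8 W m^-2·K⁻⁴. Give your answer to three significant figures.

381 K

Top-of-atmosphere balance: σT_e⁴ = S(1−α)/4 = 300.2 W m^-2 → T_e = 269.8 K.
Layer-by-layer balance gives σT_s⁴ = (N+1)σT_e⁴, so T_s = 4^¼·269.8 = 381.5 K.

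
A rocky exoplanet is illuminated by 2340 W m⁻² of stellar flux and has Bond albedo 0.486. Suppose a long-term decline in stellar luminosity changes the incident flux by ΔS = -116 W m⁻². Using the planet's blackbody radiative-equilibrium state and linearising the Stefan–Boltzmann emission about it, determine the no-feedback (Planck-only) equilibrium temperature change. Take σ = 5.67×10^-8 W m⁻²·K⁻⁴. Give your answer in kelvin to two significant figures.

Unperturbed T_e = [2340·(1−0.486)/(4σ)]^¼ = 269.9 K.
Only a fraction (1−α) is absorbed and it's spread over 4πR², so ΔF = (1−α)ΔS/4 = -14.91 W m⁻².
Planck response: λ_P = 4σT_e³ = 4·5.67×10⁻⁸·(269.9)³ = 4.457 W m⁻²/K.
Hence the no-feedback warming is ΔF/(4σT_e³) = -3.34 K.

-3.3 kelvin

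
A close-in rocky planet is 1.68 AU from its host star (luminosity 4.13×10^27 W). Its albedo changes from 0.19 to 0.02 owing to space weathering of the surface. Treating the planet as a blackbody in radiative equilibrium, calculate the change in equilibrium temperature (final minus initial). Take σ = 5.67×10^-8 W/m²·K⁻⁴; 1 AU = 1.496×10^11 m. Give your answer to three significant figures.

Orbital distance: d = 1.68 AU = 2.513×10^11 m.
Flux at the orbit: S = L/(4πd²) = 4.13×10^27/(4π·(2.51×10^11)²) = 5203 W/m².
With α = 0.19, T₁ = 369.2 K.
Final:   T₂ = [S(1−0.02)/(4σ)]^(1/4) = 387.2 K.
Change: 387.2 − 369.2 = 18.01 K.

18.0 K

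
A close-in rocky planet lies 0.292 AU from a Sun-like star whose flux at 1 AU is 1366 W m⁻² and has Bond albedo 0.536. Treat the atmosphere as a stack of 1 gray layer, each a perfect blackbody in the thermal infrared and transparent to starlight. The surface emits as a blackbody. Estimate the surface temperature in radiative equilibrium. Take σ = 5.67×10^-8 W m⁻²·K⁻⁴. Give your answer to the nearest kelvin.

506 K

Irradiance scales as 1/d², so S = 1366 W m⁻² × (1/0.292)² = 16020 W m⁻².
OLR = S(1−α)/4 = 1858 W m⁻²; the top layer radiates at T_e = 425.5 K.
Layer-by-layer balance gives σT_s⁴ = (N+1)σT_e⁴, so T_s = 2^¼·425.5 = 506.0 K.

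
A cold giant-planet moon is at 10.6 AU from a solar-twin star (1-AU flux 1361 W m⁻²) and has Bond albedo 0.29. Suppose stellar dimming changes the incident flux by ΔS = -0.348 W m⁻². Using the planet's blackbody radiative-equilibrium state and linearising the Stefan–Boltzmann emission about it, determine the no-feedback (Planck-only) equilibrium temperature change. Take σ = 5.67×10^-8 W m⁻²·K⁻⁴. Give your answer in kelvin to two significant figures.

-0.56 kelvin

By the inverse-square law, S = 1361/10.6² = 12.11 W m⁻².
Reference equilibrium: T_e = [S(1−α)/(4σ)]^(1/4) = 78.47 K.
ΔF = Δ[S(1−α)]/4 = (1−0.29)·-0.348/4 = -0.06177 W m⁻².
The Planck feedback parameter is 4σT_e³ = 0.1096 W m⁻²/K.
So ΔT₀ = -0.06177/0.1096 = -0.564 K.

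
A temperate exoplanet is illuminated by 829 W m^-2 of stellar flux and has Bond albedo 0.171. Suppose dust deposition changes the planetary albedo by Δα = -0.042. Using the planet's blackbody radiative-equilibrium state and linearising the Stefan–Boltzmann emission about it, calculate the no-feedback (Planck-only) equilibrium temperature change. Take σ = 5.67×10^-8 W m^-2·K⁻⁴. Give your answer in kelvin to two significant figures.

3.0 kelvin

Reference equilibrium: T_e = [S(1−α)/(4σ)]^(1/4) = 234.6 K.
TOA radiative forcing: ΔF = −S·Δα/4 = −829.0·(-0.042)/4 = 8.705 W m^-2.
Linearising σT⁴ gives d(σT⁴)/dT = 4σT_e³ = 2.929 W m^-2 per K.
ΔT₀ = ΔF/λ_P = 8.705/2.929 = 2.97 K.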